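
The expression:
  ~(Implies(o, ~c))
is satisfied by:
  {c: True, o: True}


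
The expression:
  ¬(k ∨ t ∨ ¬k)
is never true.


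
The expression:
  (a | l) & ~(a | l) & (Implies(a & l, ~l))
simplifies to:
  False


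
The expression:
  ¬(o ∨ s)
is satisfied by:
  {o: False, s: False}


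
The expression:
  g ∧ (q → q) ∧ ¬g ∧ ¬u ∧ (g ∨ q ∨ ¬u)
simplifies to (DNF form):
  False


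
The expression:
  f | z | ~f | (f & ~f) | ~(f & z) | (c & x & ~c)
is always true.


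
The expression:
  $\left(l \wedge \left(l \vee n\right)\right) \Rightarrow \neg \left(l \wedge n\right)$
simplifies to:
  $\neg l \vee \neg n$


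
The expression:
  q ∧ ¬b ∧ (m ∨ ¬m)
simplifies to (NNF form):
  q ∧ ¬b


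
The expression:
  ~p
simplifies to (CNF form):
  ~p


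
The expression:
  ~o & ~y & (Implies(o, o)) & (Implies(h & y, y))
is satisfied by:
  {y: False, o: False}


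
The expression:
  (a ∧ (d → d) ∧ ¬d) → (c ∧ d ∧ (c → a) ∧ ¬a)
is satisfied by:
  {d: True, a: False}
  {a: False, d: False}
  {a: True, d: True}


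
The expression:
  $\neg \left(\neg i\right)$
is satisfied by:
  {i: True}


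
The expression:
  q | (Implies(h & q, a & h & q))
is always true.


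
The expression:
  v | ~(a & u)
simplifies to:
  v | ~a | ~u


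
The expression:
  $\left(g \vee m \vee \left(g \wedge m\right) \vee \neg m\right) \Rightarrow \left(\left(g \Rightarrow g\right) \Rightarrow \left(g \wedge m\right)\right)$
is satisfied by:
  {m: True, g: True}


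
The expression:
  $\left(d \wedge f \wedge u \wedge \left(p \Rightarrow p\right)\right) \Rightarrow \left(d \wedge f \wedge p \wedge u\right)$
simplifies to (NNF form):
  $p \vee \neg d \vee \neg f \vee \neg u$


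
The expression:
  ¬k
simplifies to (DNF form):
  ¬k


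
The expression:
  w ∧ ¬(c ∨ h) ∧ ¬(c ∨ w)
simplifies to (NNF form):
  False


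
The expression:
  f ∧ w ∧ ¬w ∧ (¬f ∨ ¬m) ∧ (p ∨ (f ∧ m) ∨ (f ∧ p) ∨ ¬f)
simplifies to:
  False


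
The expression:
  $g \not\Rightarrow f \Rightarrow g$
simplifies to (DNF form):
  $\text{True}$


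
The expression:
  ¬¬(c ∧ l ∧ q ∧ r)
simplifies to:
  c ∧ l ∧ q ∧ r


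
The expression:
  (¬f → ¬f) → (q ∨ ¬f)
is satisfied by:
  {q: True, f: False}
  {f: False, q: False}
  {f: True, q: True}


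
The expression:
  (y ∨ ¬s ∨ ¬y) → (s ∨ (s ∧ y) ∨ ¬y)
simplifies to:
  s ∨ ¬y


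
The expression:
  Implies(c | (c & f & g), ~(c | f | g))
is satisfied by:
  {c: False}


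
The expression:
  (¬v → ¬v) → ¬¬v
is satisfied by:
  {v: True}


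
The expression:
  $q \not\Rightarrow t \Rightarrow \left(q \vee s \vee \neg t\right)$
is always true.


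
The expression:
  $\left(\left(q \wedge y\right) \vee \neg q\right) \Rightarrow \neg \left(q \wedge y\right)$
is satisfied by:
  {q: False, y: False}
  {y: True, q: False}
  {q: True, y: False}


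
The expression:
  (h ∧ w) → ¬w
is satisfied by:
  {w: False, h: False}
  {h: True, w: False}
  {w: True, h: False}


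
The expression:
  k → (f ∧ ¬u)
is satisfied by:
  {f: True, u: False, k: False}
  {u: False, k: False, f: False}
  {f: True, u: True, k: False}
  {u: True, f: False, k: False}
  {k: True, f: True, u: False}


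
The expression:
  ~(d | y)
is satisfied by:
  {d: False, y: False}


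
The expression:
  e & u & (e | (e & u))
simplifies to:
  e & u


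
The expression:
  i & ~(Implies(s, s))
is never true.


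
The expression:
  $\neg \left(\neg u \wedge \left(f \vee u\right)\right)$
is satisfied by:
  {u: True, f: False}
  {f: False, u: False}
  {f: True, u: True}


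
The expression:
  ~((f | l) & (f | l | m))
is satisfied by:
  {l: False, f: False}


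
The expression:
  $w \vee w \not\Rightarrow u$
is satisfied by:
  {w: True}


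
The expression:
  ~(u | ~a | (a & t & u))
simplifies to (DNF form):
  a & ~u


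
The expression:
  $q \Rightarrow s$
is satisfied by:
  {s: True, q: False}
  {q: False, s: False}
  {q: True, s: True}


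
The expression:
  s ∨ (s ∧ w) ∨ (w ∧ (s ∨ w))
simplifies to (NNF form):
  s ∨ w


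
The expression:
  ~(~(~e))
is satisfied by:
  {e: False}


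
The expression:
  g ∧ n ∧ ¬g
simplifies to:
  False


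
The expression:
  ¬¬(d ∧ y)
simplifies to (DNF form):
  d ∧ y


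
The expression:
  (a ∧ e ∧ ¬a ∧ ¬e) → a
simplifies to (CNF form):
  True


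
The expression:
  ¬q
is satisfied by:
  {q: False}


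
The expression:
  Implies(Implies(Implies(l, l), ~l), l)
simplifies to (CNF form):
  l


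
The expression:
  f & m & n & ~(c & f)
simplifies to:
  f & m & n & ~c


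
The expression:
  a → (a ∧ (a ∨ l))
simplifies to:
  True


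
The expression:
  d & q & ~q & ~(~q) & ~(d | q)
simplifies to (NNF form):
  False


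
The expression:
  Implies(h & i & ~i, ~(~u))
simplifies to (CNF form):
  True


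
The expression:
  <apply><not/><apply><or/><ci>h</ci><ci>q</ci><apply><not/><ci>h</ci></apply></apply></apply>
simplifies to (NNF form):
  <false/>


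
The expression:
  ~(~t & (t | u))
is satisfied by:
  {t: True, u: False}
  {u: False, t: False}
  {u: True, t: True}


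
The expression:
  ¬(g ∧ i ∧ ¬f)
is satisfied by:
  {f: True, i: False, g: False}
  {f: False, i: False, g: False}
  {g: True, f: True, i: False}
  {g: True, f: False, i: False}
  {i: True, f: True, g: False}
  {i: True, f: False, g: False}
  {i: True, g: True, f: True}


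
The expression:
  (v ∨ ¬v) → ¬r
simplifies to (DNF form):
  ¬r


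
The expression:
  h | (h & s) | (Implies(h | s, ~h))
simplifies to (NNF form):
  True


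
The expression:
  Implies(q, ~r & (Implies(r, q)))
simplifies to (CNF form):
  ~q | ~r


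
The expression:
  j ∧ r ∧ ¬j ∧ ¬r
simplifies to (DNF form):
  False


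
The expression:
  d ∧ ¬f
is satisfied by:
  {d: True, f: False}


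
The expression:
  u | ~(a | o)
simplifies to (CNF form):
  (u | ~a) & (u | ~o)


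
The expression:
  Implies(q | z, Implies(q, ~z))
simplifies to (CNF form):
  ~q | ~z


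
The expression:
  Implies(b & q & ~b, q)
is always true.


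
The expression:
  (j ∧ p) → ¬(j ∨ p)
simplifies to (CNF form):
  ¬j ∨ ¬p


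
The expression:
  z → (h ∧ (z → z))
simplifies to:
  h ∨ ¬z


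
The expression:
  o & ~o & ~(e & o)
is never true.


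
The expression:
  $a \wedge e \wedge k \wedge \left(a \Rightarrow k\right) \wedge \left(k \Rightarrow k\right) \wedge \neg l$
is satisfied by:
  {a: True, e: True, k: True, l: False}


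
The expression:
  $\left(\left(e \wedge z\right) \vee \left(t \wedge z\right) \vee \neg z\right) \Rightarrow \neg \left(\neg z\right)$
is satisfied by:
  {z: True}


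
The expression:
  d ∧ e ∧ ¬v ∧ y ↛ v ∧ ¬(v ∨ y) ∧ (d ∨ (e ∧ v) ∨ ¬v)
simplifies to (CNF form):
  False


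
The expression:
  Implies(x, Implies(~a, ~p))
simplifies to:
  a | ~p | ~x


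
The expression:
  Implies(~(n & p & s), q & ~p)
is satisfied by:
  {q: True, n: True, s: True, p: False}
  {q: True, n: True, s: False, p: False}
  {q: True, s: True, n: False, p: False}
  {q: True, s: False, n: False, p: False}
  {q: True, p: True, n: True, s: True}
  {p: True, n: True, s: True, q: False}


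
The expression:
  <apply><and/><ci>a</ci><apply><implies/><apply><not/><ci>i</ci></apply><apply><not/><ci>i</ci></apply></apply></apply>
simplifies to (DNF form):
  <ci>a</ci>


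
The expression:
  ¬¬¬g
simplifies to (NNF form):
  ¬g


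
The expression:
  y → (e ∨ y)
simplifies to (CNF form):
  True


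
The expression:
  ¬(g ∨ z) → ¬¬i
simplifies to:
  g ∨ i ∨ z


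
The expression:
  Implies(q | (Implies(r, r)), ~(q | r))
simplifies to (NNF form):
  ~q & ~r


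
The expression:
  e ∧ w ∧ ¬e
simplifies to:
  False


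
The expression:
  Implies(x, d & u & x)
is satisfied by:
  {u: True, d: True, x: False}
  {u: True, d: False, x: False}
  {d: True, u: False, x: False}
  {u: False, d: False, x: False}
  {x: True, u: True, d: True}


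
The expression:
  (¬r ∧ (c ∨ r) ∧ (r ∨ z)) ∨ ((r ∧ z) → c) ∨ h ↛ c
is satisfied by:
  {c: True, h: True, z: False, r: False}
  {c: True, h: False, z: False, r: False}
  {h: True, c: False, z: False, r: False}
  {c: False, h: False, z: False, r: False}
  {r: True, c: True, h: True, z: False}
  {r: True, c: True, h: False, z: False}
  {r: True, h: True, c: False, z: False}
  {r: True, h: False, c: False, z: False}
  {c: True, z: True, h: True, r: False}
  {c: True, z: True, h: False, r: False}
  {z: True, h: True, c: False, r: False}
  {z: True, c: False, h: False, r: False}
  {r: True, z: True, c: True, h: True}
  {r: True, z: True, c: True, h: False}
  {r: True, z: True, h: True, c: False}


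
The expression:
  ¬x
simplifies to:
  ¬x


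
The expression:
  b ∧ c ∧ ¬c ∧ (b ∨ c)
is never true.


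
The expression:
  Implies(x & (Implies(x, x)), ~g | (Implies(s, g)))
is always true.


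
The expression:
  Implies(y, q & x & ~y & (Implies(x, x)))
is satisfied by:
  {y: False}


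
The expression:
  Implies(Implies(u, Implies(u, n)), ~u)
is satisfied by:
  {u: False, n: False}
  {n: True, u: False}
  {u: True, n: False}


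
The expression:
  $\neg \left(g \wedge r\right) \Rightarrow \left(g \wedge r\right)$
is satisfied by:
  {r: True, g: True}


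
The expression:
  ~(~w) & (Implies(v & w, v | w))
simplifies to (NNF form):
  w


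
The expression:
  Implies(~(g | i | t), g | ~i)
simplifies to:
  True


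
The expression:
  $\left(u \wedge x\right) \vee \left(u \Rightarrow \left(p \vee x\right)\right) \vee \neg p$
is always true.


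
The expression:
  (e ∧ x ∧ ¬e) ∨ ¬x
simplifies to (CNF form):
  ¬x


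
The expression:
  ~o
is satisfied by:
  {o: False}


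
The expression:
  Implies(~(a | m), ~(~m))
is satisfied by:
  {a: True, m: True}
  {a: True, m: False}
  {m: True, a: False}


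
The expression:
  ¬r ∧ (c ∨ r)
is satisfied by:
  {c: True, r: False}


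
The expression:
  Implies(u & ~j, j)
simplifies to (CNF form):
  j | ~u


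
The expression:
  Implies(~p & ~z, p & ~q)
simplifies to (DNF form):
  p | z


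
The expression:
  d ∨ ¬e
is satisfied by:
  {d: True, e: False}
  {e: False, d: False}
  {e: True, d: True}


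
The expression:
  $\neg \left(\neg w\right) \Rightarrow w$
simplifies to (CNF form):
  $\text{True}$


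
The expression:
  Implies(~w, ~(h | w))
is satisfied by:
  {w: True, h: False}
  {h: False, w: False}
  {h: True, w: True}


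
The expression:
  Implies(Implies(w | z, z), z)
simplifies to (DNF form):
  w | z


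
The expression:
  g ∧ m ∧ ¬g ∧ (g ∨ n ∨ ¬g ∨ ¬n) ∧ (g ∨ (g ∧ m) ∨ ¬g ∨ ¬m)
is never true.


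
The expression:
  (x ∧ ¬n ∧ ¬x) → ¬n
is always true.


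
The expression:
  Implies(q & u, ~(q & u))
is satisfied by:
  {u: False, q: False}
  {q: True, u: False}
  {u: True, q: False}


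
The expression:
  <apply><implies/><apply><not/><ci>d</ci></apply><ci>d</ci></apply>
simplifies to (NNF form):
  <ci>d</ci>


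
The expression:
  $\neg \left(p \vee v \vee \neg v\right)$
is never true.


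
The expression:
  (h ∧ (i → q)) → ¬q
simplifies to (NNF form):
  ¬h ∨ ¬q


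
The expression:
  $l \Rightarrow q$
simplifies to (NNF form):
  $q \vee \neg l$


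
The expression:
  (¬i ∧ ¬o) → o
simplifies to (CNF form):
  i ∨ o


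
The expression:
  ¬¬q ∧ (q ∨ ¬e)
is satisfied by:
  {q: True}


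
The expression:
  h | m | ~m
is always true.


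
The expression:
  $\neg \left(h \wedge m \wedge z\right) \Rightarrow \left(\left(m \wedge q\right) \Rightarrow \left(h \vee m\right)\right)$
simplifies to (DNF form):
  $\text{True}$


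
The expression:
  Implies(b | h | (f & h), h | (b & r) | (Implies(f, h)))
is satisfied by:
  {r: True, h: True, b: False, f: False}
  {r: True, h: False, b: False, f: False}
  {h: True, f: False, r: False, b: False}
  {f: False, h: False, r: False, b: False}
  {f: True, r: True, h: True, b: False}
  {f: True, r: True, h: False, b: False}
  {f: True, h: True, r: False, b: False}
  {f: True, h: False, r: False, b: False}
  {b: True, r: True, h: True, f: False}
  {b: True, r: True, h: False, f: False}
  {b: True, h: True, r: False, f: False}
  {b: True, h: False, r: False, f: False}
  {f: True, b: True, r: True, h: True}
  {f: True, b: True, r: True, h: False}
  {f: True, b: True, h: True, r: False}


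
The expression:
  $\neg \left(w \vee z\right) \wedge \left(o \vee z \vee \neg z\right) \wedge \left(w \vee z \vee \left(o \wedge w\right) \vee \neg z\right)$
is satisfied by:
  {w: False, z: False}


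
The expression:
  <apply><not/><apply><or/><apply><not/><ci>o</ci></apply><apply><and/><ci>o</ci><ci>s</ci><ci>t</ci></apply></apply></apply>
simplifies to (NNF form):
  <apply><and/><ci>o</ci><apply><or/><apply><not/><ci>s</ci></apply><apply><not/><ci>t</ci></apply></apply></apply>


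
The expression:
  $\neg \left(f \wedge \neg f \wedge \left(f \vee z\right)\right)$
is always true.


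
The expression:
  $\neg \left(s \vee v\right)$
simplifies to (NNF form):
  $\neg s \wedge \neg v$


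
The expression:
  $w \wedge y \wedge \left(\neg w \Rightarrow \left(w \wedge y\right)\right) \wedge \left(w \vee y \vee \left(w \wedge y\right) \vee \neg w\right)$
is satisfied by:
  {w: True, y: True}


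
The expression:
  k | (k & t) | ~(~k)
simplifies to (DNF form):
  k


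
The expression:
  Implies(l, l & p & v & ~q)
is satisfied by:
  {p: True, v: True, q: False, l: False}
  {p: True, v: False, q: False, l: False}
  {v: True, p: False, q: False, l: False}
  {p: False, v: False, q: False, l: False}
  {p: True, q: True, v: True, l: False}
  {p: True, q: True, v: False, l: False}
  {q: True, v: True, p: False, l: False}
  {q: True, p: False, v: False, l: False}
  {p: True, l: True, q: False, v: True}


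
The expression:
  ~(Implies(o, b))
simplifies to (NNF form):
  o & ~b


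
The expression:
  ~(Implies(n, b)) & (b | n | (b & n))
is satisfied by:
  {n: True, b: False}


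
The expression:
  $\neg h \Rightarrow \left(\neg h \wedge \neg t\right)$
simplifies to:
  $h \vee \neg t$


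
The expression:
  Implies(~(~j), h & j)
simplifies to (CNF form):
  h | ~j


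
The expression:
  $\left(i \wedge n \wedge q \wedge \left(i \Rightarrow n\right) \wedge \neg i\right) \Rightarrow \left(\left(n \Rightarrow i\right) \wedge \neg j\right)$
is always true.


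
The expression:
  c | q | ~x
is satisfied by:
  {q: True, c: True, x: False}
  {q: True, c: False, x: False}
  {c: True, q: False, x: False}
  {q: False, c: False, x: False}
  {x: True, q: True, c: True}
  {x: True, q: True, c: False}
  {x: True, c: True, q: False}


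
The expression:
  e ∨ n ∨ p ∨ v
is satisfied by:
  {n: True, p: True, v: True, e: True}
  {n: True, p: True, v: True, e: False}
  {n: True, p: True, e: True, v: False}
  {n: True, p: True, e: False, v: False}
  {n: True, v: True, e: True, p: False}
  {n: True, v: True, e: False, p: False}
  {n: True, v: False, e: True, p: False}
  {n: True, v: False, e: False, p: False}
  {p: True, v: True, e: True, n: False}
  {p: True, v: True, e: False, n: False}
  {p: True, e: True, v: False, n: False}
  {p: True, e: False, v: False, n: False}
  {v: True, e: True, p: False, n: False}
  {v: True, p: False, e: False, n: False}
  {e: True, p: False, v: False, n: False}


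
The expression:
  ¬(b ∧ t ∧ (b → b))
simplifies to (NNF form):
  ¬b ∨ ¬t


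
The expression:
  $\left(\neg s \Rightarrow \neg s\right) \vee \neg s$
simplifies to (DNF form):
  $\text{True}$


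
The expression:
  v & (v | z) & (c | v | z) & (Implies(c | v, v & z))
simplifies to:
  v & z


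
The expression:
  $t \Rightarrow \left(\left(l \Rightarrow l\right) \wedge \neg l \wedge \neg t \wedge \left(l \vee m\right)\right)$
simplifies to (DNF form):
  $\neg t$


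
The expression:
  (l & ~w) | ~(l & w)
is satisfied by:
  {l: False, w: False}
  {w: True, l: False}
  {l: True, w: False}


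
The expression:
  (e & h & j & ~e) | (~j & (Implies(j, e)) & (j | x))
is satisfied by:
  {x: True, j: False}


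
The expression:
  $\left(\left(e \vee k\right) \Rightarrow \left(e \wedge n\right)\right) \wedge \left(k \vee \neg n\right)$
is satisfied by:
  {k: False, e: False, n: False}
  {n: True, e: True, k: True}


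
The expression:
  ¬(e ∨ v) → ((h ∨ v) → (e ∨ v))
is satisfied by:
  {v: True, e: True, h: False}
  {v: True, h: False, e: False}
  {e: True, h: False, v: False}
  {e: False, h: False, v: False}
  {v: True, e: True, h: True}
  {v: True, h: True, e: False}
  {e: True, h: True, v: False}


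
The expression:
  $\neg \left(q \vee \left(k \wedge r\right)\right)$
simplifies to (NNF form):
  $\neg q \wedge \left(\neg k \vee \neg r\right)$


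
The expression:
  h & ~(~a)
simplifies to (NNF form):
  a & h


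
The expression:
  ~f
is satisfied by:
  {f: False}


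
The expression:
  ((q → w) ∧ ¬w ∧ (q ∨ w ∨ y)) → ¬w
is always true.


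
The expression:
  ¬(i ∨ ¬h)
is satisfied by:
  {h: True, i: False}


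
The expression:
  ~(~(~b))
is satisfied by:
  {b: False}


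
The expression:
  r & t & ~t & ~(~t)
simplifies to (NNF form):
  False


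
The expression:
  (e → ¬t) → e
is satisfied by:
  {e: True}


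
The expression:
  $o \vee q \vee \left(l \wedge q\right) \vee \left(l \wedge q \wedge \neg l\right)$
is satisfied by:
  {q: True, o: True}
  {q: True, o: False}
  {o: True, q: False}


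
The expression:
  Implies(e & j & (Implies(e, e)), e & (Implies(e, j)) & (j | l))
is always true.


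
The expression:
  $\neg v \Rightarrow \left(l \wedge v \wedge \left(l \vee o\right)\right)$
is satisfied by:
  {v: True}


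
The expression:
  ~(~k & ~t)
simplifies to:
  k | t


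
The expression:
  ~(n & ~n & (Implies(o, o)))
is always true.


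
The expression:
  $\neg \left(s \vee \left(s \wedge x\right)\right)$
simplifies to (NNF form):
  $\neg s$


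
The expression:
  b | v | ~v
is always true.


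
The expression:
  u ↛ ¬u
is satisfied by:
  {u: True}


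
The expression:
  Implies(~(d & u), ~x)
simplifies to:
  ~x | (d & u)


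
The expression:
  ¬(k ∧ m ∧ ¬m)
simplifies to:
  True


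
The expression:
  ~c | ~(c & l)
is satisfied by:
  {l: False, c: False}
  {c: True, l: False}
  {l: True, c: False}


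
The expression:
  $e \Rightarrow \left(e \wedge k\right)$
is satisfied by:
  {k: True, e: False}
  {e: False, k: False}
  {e: True, k: True}


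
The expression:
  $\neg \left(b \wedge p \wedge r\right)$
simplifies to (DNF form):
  $\neg b \vee \neg p \vee \neg r$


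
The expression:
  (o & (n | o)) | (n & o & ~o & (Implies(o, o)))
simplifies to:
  o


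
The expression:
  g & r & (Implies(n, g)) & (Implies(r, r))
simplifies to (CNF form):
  g & r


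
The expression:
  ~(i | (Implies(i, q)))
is never true.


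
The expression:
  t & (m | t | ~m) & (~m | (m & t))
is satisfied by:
  {t: True}


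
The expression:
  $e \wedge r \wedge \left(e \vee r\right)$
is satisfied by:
  {r: True, e: True}


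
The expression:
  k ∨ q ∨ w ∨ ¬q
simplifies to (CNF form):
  True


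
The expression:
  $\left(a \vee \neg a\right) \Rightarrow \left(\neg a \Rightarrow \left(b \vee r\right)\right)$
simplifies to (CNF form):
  $a \vee b \vee r$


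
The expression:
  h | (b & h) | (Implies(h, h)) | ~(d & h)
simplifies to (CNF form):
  True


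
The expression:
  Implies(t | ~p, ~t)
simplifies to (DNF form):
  ~t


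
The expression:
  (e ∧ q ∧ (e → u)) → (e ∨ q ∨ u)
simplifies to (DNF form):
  True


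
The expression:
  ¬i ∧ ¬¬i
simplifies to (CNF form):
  False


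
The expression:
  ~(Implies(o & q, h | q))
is never true.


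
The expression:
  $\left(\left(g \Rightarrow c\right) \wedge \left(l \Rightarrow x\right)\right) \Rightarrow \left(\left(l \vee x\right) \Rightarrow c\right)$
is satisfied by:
  {c: True, g: True, x: False}
  {c: True, g: False, x: False}
  {g: True, c: False, x: False}
  {c: False, g: False, x: False}
  {x: True, c: True, g: True}
  {x: True, c: True, g: False}
  {x: True, g: True, c: False}


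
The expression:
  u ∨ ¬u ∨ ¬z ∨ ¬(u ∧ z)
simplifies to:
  True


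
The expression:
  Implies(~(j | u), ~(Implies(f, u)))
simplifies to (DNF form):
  f | j | u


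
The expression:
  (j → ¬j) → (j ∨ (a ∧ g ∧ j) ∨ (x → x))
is always true.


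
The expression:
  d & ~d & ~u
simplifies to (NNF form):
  False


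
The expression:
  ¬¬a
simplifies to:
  a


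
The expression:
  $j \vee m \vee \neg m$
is always true.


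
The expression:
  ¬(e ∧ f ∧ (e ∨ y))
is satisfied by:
  {e: False, f: False}
  {f: True, e: False}
  {e: True, f: False}


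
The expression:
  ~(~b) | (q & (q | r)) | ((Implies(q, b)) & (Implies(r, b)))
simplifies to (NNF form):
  b | q | ~r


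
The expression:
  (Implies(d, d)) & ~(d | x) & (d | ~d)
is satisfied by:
  {x: False, d: False}


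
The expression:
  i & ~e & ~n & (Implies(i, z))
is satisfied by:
  {z: True, i: True, n: False, e: False}


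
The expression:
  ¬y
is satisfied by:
  {y: False}


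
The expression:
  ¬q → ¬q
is always true.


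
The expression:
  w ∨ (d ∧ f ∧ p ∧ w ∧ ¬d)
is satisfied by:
  {w: True}


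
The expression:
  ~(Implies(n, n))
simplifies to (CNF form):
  False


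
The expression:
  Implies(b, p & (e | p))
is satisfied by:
  {p: True, b: False}
  {b: False, p: False}
  {b: True, p: True}


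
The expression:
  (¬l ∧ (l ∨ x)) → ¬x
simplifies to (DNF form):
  l ∨ ¬x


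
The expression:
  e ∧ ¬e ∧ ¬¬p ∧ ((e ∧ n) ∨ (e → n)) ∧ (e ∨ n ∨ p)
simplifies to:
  False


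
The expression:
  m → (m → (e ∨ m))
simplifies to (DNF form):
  True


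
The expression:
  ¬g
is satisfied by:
  {g: False}


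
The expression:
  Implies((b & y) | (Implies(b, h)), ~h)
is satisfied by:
  {h: False}


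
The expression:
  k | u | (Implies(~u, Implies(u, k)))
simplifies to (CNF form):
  True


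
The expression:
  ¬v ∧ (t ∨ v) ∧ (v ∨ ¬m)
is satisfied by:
  {t: True, v: False, m: False}


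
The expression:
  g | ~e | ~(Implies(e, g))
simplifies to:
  True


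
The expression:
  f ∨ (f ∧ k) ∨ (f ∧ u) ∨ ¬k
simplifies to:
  f ∨ ¬k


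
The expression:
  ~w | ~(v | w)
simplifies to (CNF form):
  ~w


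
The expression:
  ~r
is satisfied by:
  {r: False}


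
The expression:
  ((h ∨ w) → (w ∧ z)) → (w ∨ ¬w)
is always true.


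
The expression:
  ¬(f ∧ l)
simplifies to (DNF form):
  ¬f ∨ ¬l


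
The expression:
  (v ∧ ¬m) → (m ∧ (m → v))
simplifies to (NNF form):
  m ∨ ¬v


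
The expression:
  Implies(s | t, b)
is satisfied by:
  {b: True, t: False, s: False}
  {b: True, s: True, t: False}
  {b: True, t: True, s: False}
  {b: True, s: True, t: True}
  {s: False, t: False, b: False}


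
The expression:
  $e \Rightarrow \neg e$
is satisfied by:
  {e: False}


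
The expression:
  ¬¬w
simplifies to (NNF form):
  w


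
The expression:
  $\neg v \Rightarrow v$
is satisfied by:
  {v: True}


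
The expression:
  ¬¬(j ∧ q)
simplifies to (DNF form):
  j ∧ q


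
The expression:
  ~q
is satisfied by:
  {q: False}


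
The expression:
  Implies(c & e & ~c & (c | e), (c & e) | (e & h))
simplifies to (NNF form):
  True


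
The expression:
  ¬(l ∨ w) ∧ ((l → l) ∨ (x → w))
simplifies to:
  ¬l ∧ ¬w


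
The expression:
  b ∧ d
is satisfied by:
  {b: True, d: True}


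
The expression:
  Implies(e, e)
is always true.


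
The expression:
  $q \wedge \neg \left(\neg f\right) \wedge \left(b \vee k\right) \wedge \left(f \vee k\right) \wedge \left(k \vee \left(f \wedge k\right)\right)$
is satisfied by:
  {f: True, q: True, k: True}


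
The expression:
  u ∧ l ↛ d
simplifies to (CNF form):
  l ∧ u ∧ ¬d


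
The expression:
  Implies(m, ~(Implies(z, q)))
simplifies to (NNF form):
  ~m | (z & ~q)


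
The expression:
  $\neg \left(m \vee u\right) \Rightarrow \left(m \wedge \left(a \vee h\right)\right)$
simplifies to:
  $m \vee u$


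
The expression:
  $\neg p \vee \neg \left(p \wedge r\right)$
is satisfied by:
  {p: False, r: False}
  {r: True, p: False}
  {p: True, r: False}


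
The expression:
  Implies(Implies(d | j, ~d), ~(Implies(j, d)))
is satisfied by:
  {d: True, j: True}
  {d: True, j: False}
  {j: True, d: False}


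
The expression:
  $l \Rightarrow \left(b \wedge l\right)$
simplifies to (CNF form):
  $b \vee \neg l$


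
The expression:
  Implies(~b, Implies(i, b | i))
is always true.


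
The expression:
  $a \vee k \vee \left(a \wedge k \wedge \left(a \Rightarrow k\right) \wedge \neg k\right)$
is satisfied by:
  {a: True, k: True}
  {a: True, k: False}
  {k: True, a: False}


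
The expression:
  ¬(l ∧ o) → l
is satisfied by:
  {l: True}


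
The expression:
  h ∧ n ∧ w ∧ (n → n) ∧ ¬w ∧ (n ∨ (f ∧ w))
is never true.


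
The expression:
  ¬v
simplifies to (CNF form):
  ¬v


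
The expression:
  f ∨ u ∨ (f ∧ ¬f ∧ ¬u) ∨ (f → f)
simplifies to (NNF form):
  True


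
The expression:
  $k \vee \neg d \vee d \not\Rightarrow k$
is always true.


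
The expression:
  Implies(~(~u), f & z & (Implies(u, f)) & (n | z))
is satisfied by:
  {f: True, z: True, u: False}
  {f: True, z: False, u: False}
  {z: True, f: False, u: False}
  {f: False, z: False, u: False}
  {u: True, f: True, z: True}


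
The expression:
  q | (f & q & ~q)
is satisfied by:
  {q: True}


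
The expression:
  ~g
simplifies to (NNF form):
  ~g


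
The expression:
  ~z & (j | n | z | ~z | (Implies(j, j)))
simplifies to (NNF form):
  ~z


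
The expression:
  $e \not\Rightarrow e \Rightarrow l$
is always true.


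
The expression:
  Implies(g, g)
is always true.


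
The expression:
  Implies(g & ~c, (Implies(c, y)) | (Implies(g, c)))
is always true.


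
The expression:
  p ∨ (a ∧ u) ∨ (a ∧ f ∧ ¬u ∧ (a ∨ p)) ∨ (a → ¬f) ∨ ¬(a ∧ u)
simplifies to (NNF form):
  True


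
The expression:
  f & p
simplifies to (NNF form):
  f & p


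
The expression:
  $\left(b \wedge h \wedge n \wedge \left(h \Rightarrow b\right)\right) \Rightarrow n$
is always true.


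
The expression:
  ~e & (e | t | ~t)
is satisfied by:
  {e: False}


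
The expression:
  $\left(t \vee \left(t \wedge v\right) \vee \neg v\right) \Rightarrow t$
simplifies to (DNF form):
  $t \vee v$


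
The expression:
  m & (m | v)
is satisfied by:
  {m: True}


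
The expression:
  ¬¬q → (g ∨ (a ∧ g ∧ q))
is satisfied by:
  {g: True, q: False}
  {q: False, g: False}
  {q: True, g: True}


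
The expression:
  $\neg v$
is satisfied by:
  {v: False}


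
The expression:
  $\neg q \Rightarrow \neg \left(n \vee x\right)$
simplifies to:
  $q \vee \left(\neg n \wedge \neg x\right)$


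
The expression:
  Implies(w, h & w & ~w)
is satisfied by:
  {w: False}


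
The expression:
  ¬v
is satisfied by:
  {v: False}


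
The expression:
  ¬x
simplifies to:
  ¬x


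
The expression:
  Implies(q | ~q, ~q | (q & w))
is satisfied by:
  {w: True, q: False}
  {q: False, w: False}
  {q: True, w: True}


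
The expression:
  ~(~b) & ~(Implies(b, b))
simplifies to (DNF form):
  False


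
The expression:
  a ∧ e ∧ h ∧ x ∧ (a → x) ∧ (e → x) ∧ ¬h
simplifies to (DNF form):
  False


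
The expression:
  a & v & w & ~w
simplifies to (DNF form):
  False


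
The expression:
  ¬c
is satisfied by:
  {c: False}


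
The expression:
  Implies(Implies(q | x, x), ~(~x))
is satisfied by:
  {x: True, q: True}
  {x: True, q: False}
  {q: True, x: False}


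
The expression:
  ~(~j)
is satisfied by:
  {j: True}


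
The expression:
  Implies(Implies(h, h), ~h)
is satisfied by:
  {h: False}


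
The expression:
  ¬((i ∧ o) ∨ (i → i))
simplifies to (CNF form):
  False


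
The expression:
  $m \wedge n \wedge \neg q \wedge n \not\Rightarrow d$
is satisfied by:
  {m: True, n: True, q: False, d: False}


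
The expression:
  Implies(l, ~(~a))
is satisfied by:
  {a: True, l: False}
  {l: False, a: False}
  {l: True, a: True}


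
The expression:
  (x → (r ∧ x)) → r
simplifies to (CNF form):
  r ∨ x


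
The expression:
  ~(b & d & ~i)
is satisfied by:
  {i: True, d: False, b: False}
  {d: False, b: False, i: False}
  {i: True, b: True, d: False}
  {b: True, d: False, i: False}
  {i: True, d: True, b: False}
  {d: True, i: False, b: False}
  {i: True, b: True, d: True}


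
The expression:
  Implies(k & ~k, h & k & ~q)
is always true.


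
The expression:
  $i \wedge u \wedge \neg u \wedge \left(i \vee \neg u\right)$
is never true.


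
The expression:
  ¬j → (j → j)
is always true.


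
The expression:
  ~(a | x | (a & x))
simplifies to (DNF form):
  ~a & ~x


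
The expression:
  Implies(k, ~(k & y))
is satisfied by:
  {k: False, y: False}
  {y: True, k: False}
  {k: True, y: False}


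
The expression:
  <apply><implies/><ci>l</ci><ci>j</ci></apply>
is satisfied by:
  {j: True, l: False}
  {l: False, j: False}
  {l: True, j: True}


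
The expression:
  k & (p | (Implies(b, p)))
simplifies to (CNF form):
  k & (p | ~b)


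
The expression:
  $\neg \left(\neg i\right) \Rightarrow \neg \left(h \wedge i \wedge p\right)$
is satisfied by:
  {p: False, i: False, h: False}
  {h: True, p: False, i: False}
  {i: True, p: False, h: False}
  {h: True, i: True, p: False}
  {p: True, h: False, i: False}
  {h: True, p: True, i: False}
  {i: True, p: True, h: False}


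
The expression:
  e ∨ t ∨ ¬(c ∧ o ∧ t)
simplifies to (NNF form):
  True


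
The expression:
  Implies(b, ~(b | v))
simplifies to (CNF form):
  ~b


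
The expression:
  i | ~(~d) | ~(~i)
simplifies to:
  d | i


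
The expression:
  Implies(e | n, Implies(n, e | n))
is always true.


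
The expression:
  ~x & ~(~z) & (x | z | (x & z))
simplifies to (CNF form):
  z & ~x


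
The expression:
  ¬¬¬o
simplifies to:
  ¬o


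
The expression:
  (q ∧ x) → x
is always true.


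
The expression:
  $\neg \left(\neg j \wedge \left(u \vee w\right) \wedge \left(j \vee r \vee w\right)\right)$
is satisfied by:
  {j: True, w: False, u: False, r: False}
  {j: True, r: True, w: False, u: False}
  {j: True, u: True, w: False, r: False}
  {j: True, r: True, u: True, w: False}
  {j: True, w: True, u: False, r: False}
  {j: True, r: True, w: True, u: False}
  {j: True, u: True, w: True, r: False}
  {j: True, r: True, u: True, w: True}
  {r: False, w: False, u: False, j: False}
  {r: True, w: False, u: False, j: False}
  {u: True, r: False, w: False, j: False}


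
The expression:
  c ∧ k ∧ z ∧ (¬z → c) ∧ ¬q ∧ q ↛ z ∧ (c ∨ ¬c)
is never true.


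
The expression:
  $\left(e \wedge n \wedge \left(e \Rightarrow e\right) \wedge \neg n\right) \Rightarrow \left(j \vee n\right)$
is always true.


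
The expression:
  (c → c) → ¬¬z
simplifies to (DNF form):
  z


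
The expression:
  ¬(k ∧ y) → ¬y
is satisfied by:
  {k: True, y: False}
  {y: False, k: False}
  {y: True, k: True}


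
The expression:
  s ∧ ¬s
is never true.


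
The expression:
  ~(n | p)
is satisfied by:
  {n: False, p: False}


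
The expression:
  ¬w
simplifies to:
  ¬w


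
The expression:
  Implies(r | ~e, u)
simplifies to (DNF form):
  u | (e & ~r)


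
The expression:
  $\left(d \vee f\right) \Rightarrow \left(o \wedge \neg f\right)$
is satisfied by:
  {o: True, f: False, d: False}
  {o: False, f: False, d: False}
  {d: True, o: True, f: False}


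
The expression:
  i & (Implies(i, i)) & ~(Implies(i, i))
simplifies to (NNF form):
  False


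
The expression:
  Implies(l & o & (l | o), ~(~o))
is always true.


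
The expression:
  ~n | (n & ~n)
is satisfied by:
  {n: False}


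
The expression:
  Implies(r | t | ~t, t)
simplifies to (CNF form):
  t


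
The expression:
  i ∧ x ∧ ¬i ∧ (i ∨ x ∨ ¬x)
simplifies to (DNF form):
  False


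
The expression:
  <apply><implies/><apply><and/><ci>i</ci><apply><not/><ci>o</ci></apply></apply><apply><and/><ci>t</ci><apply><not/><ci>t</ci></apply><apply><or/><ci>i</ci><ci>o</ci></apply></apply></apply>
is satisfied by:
  {o: True, i: False}
  {i: False, o: False}
  {i: True, o: True}


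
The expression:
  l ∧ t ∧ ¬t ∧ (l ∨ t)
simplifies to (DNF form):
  False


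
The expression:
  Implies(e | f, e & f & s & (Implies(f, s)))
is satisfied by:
  {s: True, e: False, f: False}
  {e: False, f: False, s: False}
  {f: True, s: True, e: True}


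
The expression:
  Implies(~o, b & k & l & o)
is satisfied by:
  {o: True}


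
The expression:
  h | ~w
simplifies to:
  h | ~w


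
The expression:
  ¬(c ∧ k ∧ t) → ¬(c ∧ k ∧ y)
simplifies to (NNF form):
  t ∨ ¬c ∨ ¬k ∨ ¬y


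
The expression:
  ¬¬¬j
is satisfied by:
  {j: False}


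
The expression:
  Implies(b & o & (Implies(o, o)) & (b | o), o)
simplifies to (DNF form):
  True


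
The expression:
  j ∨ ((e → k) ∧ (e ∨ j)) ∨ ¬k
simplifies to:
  e ∨ j ∨ ¬k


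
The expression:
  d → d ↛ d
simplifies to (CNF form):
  ¬d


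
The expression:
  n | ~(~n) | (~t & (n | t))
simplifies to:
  n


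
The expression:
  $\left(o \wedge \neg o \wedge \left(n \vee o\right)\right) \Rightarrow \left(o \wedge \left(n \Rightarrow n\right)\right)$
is always true.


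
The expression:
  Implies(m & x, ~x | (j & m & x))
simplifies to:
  j | ~m | ~x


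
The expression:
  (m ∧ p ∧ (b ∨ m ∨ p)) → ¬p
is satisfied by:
  {p: False, m: False}
  {m: True, p: False}
  {p: True, m: False}


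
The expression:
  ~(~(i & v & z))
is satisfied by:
  {z: True, i: True, v: True}


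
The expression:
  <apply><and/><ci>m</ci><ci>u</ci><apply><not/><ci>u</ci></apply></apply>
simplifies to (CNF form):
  <false/>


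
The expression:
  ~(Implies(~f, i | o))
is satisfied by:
  {i: False, o: False, f: False}


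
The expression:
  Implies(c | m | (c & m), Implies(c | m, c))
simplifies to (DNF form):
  c | ~m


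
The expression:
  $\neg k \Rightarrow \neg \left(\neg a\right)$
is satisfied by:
  {a: True, k: True}
  {a: True, k: False}
  {k: True, a: False}


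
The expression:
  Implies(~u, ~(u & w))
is always true.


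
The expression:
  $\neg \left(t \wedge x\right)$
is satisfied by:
  {t: False, x: False}
  {x: True, t: False}
  {t: True, x: False}


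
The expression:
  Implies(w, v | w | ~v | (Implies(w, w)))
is always true.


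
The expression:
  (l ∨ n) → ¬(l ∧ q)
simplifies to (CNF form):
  ¬l ∨ ¬q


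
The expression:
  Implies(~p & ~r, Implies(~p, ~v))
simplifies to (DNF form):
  p | r | ~v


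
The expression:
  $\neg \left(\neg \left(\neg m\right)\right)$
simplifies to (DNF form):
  $\neg m$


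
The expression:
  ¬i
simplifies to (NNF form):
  ¬i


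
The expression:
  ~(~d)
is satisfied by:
  {d: True}


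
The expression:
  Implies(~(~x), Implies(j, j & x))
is always true.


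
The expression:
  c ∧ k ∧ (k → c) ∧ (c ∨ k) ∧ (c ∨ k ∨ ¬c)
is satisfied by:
  {c: True, k: True}


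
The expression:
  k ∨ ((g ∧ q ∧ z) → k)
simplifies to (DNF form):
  k ∨ ¬g ∨ ¬q ∨ ¬z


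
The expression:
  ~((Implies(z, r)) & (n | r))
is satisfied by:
  {z: True, r: False, n: False}
  {r: False, n: False, z: False}
  {n: True, z: True, r: False}


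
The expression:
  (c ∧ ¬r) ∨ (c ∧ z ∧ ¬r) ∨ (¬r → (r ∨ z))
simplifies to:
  c ∨ r ∨ z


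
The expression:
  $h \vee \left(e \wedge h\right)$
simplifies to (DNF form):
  $h$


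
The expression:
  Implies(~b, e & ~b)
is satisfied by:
  {b: True, e: True}
  {b: True, e: False}
  {e: True, b: False}


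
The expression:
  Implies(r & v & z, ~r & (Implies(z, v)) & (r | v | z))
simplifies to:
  ~r | ~v | ~z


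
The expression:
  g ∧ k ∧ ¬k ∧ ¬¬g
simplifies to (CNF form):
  False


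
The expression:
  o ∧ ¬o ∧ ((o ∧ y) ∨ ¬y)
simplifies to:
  False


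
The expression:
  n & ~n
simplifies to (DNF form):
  False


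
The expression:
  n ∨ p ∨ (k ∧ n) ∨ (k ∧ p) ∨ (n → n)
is always true.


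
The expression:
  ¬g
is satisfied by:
  {g: False}


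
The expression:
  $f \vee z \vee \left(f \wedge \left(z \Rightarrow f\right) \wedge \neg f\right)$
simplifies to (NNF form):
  $f \vee z$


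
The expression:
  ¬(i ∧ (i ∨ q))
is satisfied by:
  {i: False}


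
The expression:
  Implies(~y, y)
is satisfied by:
  {y: True}


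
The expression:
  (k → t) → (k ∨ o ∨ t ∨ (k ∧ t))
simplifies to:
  k ∨ o ∨ t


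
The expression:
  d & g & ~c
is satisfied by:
  {d: True, g: True, c: False}


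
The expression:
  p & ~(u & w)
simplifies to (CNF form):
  p & (~u | ~w)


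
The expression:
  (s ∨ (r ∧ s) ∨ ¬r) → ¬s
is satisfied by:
  {s: False}


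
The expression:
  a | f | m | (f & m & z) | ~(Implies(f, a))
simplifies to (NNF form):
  a | f | m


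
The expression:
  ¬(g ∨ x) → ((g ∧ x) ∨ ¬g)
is always true.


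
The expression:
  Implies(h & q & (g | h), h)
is always true.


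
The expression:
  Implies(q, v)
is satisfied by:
  {v: True, q: False}
  {q: False, v: False}
  {q: True, v: True}


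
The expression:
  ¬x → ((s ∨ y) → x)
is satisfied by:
  {x: True, y: False, s: False}
  {x: True, s: True, y: False}
  {x: True, y: True, s: False}
  {x: True, s: True, y: True}
  {s: False, y: False, x: False}
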